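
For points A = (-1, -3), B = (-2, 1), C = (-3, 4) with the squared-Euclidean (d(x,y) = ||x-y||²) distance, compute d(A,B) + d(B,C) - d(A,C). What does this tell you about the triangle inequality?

d(A,B) = 1² + 4² = 17, d(B,C) = 1² + 3² = 10, d(A,C) = 2² + 7² = 53.
d(A,B) + d(B,C) - d(A,C) = 17 + 10 - 53 = 27 - 53 = -26. This is < 0, so the triangle inequality FAILS for these points (squared-Euclidean is not a metric).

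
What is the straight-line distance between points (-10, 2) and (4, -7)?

√(Σ(x_i - y_i)²) = √((-10 - 4)² + (2 - (-7))²)
= √((-14)² + 9²) = √(196 + 81) = √277 ≈ 16.6433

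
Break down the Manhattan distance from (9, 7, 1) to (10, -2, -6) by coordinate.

Σ|x_i - y_i| = |9 - 10| + |7 - (-2)| + |1 - (-6)| = 1 + 9 + 7 = 17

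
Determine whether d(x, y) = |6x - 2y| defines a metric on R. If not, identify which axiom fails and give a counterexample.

No. d fails symmetry: d(7, 6) = |6·7 - 2·6| = |30| = 30, but d(6, 7) = |6·6 - 2·7| = |22| = 22. Since 30 ≠ 22, d(x,y) ≠ d(y,x) in general.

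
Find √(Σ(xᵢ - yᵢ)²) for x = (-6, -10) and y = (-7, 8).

√(Σ(x_i - y_i)²) = √((-6 - (-7))² + (-10 - 8)²)
= √(1² + (-18)²) = √(1 + 324) = √325 ≈ 18.0278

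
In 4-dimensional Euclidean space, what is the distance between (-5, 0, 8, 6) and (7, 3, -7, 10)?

√(Σ(x_i - y_i)²) = √((-5 - 7)² + (0 - 3)² + (8 - (-7))² + (6 - 10)²)
= √((-12)² + (-3)² + 15² + (-4)²) = √(144 + 9 + 225 + 16) = √394 ≈ 19.8494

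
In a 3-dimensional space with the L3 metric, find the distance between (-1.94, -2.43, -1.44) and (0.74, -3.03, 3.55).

(Σ|x_i - y_i|^3)^(1/3) = (|-1.94 - 0.74|^3 + |-2.43 - (-3.03)|^3 + |-1.44 - 3.55|^3)^(1/3)
= (2.68^3 + 0.6^3 + 4.99^3)^(1/3) ≈ (19.2488 + 0.216 + 124.2515)^(1/3) = (143.7163)^(1/3) ≈ 5.238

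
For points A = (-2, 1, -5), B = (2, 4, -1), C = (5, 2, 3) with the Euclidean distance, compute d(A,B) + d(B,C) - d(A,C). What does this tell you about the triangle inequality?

d(A,B) = √(4² + 3² + 4²) = √41 ≈ 6.4031, d(B,C) = √(3² + 2² + 4²) = √29 ≈ 5.3852, d(A,C) = √(7² + 1² + 8²) = √114 ≈ 10.6771.
d(A,B) + d(B,C) - d(A,C) = 6.4031 + 5.3852 - 10.6771 = 11.7883 - 10.6771 = 1.1112 (to 4 decimal places). This is ≥ 0, so the triangle inequality holds for these points.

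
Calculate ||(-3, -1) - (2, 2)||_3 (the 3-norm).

(Σ|x_i - y_i|^3)^(1/3) = (|-3 - 2|^3 + |-1 - 2|^3)^(1/3)
= (5^3 + 3^3)^(1/3) = (125 + 27)^(1/3) = (152)^(1/3) ≈ 5.3368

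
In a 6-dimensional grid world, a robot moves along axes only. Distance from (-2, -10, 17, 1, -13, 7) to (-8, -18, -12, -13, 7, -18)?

Σ|x_i - y_i| = |-2 - (-8)| + |-10 - (-18)| + |17 - (-12)| + |1 - (-13)| + |-13 - 7| + |7 - (-18)| = 6 + 8 + 29 + 14 + 20 + 25 = 102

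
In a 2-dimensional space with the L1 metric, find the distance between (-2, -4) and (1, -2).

Σ|x_i - y_i| = |-2 - 1| + |-4 - (-2)| = 3 + 2 = 5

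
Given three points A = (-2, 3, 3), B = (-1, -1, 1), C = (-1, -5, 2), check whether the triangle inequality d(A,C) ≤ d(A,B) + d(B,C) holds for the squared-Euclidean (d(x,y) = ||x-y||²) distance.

d(A,B) = 1² + 4² + 2² = 21, d(B,C) = 0² + 4² + 1² = 17, d(A,C) = 1² + 8² + 1² = 66.
d(A,C) = 66 > 21 + 17 = 38. Triangle inequality is VIOLATED. (Squared-Euclidean is not a metric — this is a counterexample.)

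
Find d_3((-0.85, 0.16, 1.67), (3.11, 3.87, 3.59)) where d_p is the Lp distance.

(Σ|x_i - y_i|^3)^(1/3) = (|-0.85 - 3.11|^3 + |0.16 - 3.87|^3 + |1.67 - 3.59|^3)^(1/3)
= (3.96^3 + 3.71^3 + 1.92^3)^(1/3) ≈ (62.0991 + 51.0648 + 7.0779)^(1/3) = (120.2418)^(1/3) ≈ 4.9357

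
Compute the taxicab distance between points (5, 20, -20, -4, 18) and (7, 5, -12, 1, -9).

Σ|x_i - y_i| = |5 - 7| + |20 - 5| + |-20 - (-12)| + |-4 - 1| + |18 - (-9)| = 2 + 15 + 8 + 5 + 27 = 57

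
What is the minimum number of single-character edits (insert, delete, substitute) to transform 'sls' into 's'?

Let D[i][j] be the edit distance between the first i characters of 'sls' and the first j characters of 's', with D[i][0] = i, D[0][j] = j, and D[i][j] = D[i-1][j-1] if the characters match, else 1 + min(D[i-1][j], D[i][j-1], D[i-1][j-1]). Filling the table (rows: prefixes of 'sls', columns: prefixes of 's'):
     ε  s
  ε  0  1
  s  1  0
  l  2  1
  s  3  2
The bottom-right entry gives D[3][1] = 2, so no sequence of fewer than 2 edits works. Backtracking through the table gives one optimal edit sequence (2 edits):
  sls → ls (del s @1)
  ls → s (del l @1)
Edit distance = 2.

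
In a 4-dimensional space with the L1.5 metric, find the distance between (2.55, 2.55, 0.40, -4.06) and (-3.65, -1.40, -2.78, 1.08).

(Σ|x_i - y_i|^1.5)^(1/1.5) = (|2.55 - (-3.65)|^1.5 + |2.55 - (-1.4)|^1.5 + |0.4 - (-2.78)|^1.5 + |-4.06 - 1.08|^1.5)^(1/1.5)
= (6.2^1.5 + 3.95^1.5 + 3.18^1.5 + 5.14^1.5)^(1/1.5) ≈ (15.4379 + 7.8505 + 5.6708 + 11.6532)^(1/1.5) = (40.6124)^(1/1.5) ≈ 11.8151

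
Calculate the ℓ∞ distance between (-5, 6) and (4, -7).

max(|x_i - y_i|) = max(|-5 - 4|, |6 - (-7)|) = max(9, 13) = 13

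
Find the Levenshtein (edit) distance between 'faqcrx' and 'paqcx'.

Let D[i][j] be the edit distance between the first i characters of 'faqcrx' and the first j characters of 'paqcx', with D[i][0] = i, D[0][j] = j, and D[i][j] = D[i-1][j-1] if the characters match, else 1 + min(D[i-1][j], D[i][j-1], D[i-1][j-1]). Filling the table (rows: prefixes of 'faqcrx', columns: prefixes of 'paqcx'):
     ε  p  a  q  c  x
  ε  0  1  2  3  4  5
  f  1  1  2  3  4  5
  a  2  2  1  2  3  4
  q  3  3  2  1  2  3
  c  4  4  3  2  1  2
  r  5  5  4  3  2  2
  x  6  6  5  4  3  2
The bottom-right entry gives D[6][5] = 2, so no sequence of fewer than 2 edits works. Backtracking through the table gives one optimal edit sequence (2 edits):
  faqcrx → paqcrx (sub f→p @1)
  paqcrx → paqcx (del r @5)
Edit distance = 2.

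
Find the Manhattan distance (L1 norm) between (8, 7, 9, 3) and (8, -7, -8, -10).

Σ|x_i - y_i| = |8 - 8| + |7 - (-7)| + |9 - (-8)| + |3 - (-10)| = 0 + 14 + 17 + 13 = 44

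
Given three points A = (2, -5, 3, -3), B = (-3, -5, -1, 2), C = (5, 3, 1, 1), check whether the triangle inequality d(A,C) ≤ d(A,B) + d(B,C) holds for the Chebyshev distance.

d(A,B) = max(5, 0, 4, 5) = 5, d(B,C) = max(8, 8, 2, 1) = 8, d(A,C) = max(3, 8, 2, 4) = 8.
d(A,C) = 8 ≤ 5 + 8 = 13. Triangle inequality is satisfied.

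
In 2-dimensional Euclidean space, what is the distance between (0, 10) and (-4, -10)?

√(Σ(x_i - y_i)²) = √((0 - (-4))² + (10 - (-10))²)
= √(4² + 20²) = √(16 + 400) = √416 ≈ 20.3961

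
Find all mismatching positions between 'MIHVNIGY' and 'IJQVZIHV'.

Differing positions: 1, 2, 3, 5, 7, 8. Hamming distance = 6.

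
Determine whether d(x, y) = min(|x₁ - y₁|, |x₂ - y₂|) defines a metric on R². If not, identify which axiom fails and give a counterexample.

No. d fails identity of indiscernibles: take x = (-1, 0) and y = (-1, 4). Then d(x,y) = min(|-1 - (-1)|, |0 - 4|) = min(0, 4) = 0, yet x ≠ y.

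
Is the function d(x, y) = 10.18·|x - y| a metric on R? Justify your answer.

Yes. Since |x - y| is a metric on R and 10.18 > 0, the positive scalar multiple 10.18·|x - y| is also a metric: scaling by a positive constant preserves non-negativity, identity (d=0 ⟺ |x-y|=0 ⟺ x=y), symmetry, and the triangle inequality.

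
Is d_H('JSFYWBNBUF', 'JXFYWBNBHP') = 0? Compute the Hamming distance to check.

Differing positions: 2, 9, 10. Hamming distance = 3, so the claim that d_H = 0 is false.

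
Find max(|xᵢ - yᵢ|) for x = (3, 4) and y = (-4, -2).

max(|x_i - y_i|) = max(|3 - (-4)|, |4 - (-2)|) = max(7, 6) = 7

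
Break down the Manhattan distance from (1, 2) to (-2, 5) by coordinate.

Σ|x_i - y_i| = |1 - (-2)| + |2 - 5| = 3 + 3 = 6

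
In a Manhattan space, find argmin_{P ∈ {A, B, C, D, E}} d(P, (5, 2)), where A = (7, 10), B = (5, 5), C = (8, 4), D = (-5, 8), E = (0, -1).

Distances: d(A) = 10, d(B) = 3, d(C) = 5, d(D) = 16, d(E) = 8. Nearest: B = (5, 5) with distance 3.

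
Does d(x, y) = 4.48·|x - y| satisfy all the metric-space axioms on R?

Yes. Since |x - y| is a metric on R and 4.48 > 0, the positive scalar multiple 4.48·|x - y| is also a metric: scaling by a positive constant preserves non-negativity, identity (d=0 ⟺ |x-y|=0 ⟺ x=y), symmetry, and the triangle inequality.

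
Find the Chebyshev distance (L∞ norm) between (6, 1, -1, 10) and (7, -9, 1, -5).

max(|x_i - y_i|) = max(|6 - 7|, |1 - (-9)|, |-1 - 1|, |10 - (-5)|) = max(1, 10, 2, 15) = 15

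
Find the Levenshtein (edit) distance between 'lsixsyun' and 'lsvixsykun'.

Let D[i][j] be the edit distance between the first i characters of 'lsixsyun' and the first j characters of 'lsvixsykun', with D[i][0] = i, D[0][j] = j, and D[i][j] = D[i-1][j-1] if the characters match, else 1 + min(D[i-1][j], D[i][j-1], D[i-1][j-1]). Filling the table (rows: prefixes of 'lsixsyun', columns: prefixes of 'lsvixsykun'):
     ε  l  s  v  i  x  s  y  k  u  n
  ε  0  1  2  3  4  5  6  7  8  9 10
  l  1  0  1  2  3  4  5  6  7  8  9
  s  2  1  0  1  2  3  4  5  6  7  8
  i  3  2  1  1  1  2  3  4  5  6  7
  x  4  3  2  2  2  1  2  3  4  5  6
  s  5  4  3  3  3  2  1  2  3  4  5
  y  6  5  4  4  4  3  2  1  2  3  4
  u  7  6  5  5  5  4  3  2  2  2  3
  n  8  7  6  6  6  5  4  3  3  3  2
The bottom-right entry gives D[8][10] = 2, so no sequence of fewer than 2 edits works. Backtracking through the table gives one optimal edit sequence (2 edits):
  lsixsyun → lsvixsyun (ins v @3)
  lsvixsyun → lsvixsykun (ins k @8)
Edit distance = 2.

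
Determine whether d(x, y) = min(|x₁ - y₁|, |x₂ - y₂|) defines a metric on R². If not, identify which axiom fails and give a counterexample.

No. d fails identity of indiscernibles: take x = (4, 0) and y = (4, 7). Then d(x,y) = min(|4 - 4|, |0 - 7|) = min(0, 7) = 0, yet x ≠ y.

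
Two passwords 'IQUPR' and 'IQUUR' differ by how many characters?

Differing positions: 4. Hamming distance = 1.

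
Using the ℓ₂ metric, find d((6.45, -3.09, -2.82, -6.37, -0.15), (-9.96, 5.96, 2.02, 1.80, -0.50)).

√(Σ(x_i - y_i)²) = √((6.45 - (-9.96))² + (-3.09 - 5.96)² + (-2.82 - 2.02)² + (-6.37 - 1.8)² + (-0.15 - (-0.5))²)
= √(16.41² + (-9.05)² + (-4.84)² + (-8.17)² + 0.35²) = √(269.2881 + 81.9025 + 23.4256 + 66.7489 + 0.1225) = √441.4876 ≈ 21.0116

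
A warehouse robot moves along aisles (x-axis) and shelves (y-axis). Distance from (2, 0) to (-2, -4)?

Σ|x_i - y_i| = |2 - (-2)| + |0 - (-4)| = 4 + 4 = 8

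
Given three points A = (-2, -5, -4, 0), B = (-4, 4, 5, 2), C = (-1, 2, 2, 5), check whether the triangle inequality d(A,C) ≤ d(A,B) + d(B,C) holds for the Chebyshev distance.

d(A,B) = max(2, 9, 9, 2) = 9, d(B,C) = max(3, 2, 3, 3) = 3, d(A,C) = max(1, 7, 6, 5) = 7.
d(A,C) = 7 ≤ 9 + 3 = 12. Triangle inequality is satisfied.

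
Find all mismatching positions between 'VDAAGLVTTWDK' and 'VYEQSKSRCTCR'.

Differing positions: 2, 3, 4, 5, 6, 7, 8, 9, 10, 11, 12. Hamming distance = 11.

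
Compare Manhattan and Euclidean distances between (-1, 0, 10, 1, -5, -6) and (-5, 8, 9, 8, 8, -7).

L1 = |-1 - (-5)| + |0 - 8| + |10 - 9| + |1 - 8| + |-5 - 8| + |-6 - (-7)| = 4 + 8 + 1 + 7 + 13 + 1 = 34
L2 = √(4² + 8² + 1² + 7² + 13² + 1²) = √300 ≈ 17.3205
L1 ≥ L2 always (equality iff movement is along one axis); L1 > L2 here.
Ratio L1/L2 = 34/√300 ≈ 1.963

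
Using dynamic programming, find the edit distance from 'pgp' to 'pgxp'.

Let D[i][j] be the edit distance between the first i characters of 'pgp' and the first j characters of 'pgxp', with D[i][0] = i, D[0][j] = j, and D[i][j] = D[i-1][j-1] if the characters match, else 1 + min(D[i-1][j], D[i][j-1], D[i-1][j-1]). Filling the table (rows: prefixes of 'pgp', columns: prefixes of 'pgxp'):
     ε  p  g  x  p
  ε  0  1  2  3  4
  p  1  0  1  2  3
  g  2  1  0  1  2
  p  3  2  1  1  1
The bottom-right entry gives D[3][4] = 1, so no sequence of fewer than 1 edit works. Backtracking through the table gives one optimal edit sequence (1 edit):
  pgp → pgxp (ins x @3)
Edit distance = 1.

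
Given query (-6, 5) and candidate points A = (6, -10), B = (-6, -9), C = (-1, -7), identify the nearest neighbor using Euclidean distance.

Distances: d(A) ≈ 19.2094, d(B) = 14, d(C) = 13. Nearest: C = (-1, -7) with distance 13.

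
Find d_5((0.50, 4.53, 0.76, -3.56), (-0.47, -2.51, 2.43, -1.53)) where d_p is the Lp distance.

(Σ|x_i - y_i|^5)^(1/5) = (|0.5 - (-0.47)|^5 + |4.53 - (-2.51)|^5 + |0.76 - 2.43|^5 + |-3.56 - (-1.53)|^5)^(1/5)
= (0.97^5 + 7.04^5 + 1.67^5 + 2.03^5)^(1/5) ≈ (0.8587 + 17292.7194 + 12.9892 + 34.4731)^(1/5) = (17341.0404)^(1/5) ≈ 7.0439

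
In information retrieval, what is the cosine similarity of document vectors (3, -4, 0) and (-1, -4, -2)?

With u = (3, -4, 0), v = (-1, -4, -2):
u·v = 3·(-1) + (-4)·(-4) + 0·(-2) = (-3) + 16 + 0 = 13.
|u| = √(3² + (-4)² + 0²) = √25, |v| = √((-1)² + (-4)² + (-2)²) = √21, so |u||v| = √(25·21) = √525.
cos θ = (u·v)/(|u||v|) = 13/√525 ≈ 0.5674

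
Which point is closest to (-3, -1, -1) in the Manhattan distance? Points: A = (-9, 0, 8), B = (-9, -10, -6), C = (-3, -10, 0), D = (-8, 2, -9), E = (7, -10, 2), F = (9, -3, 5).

Distances: d(A) = 16, d(B) = 20, d(C) = 10, d(D) = 16, d(E) = 22, d(F) = 20. Nearest: C = (-3, -10, 0) with distance 10.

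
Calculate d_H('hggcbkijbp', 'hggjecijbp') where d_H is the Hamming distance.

Differing positions: 4, 5, 6. Hamming distance = 3.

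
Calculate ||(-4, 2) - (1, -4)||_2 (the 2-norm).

(Σ|x_i - y_i|^2)^(1/2) = (|-4 - 1|^2 + |2 - (-4)|^2)^(1/2)
= (5^2 + 6^2)^(1/2) = (25 + 36)^(1/2) = (61)^(1/2) ≈ 7.8102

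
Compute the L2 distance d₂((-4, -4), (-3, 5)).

√(Σ(x_i - y_i)²) = √((-4 - (-3))² + (-4 - 5)²)
= √((-1)² + (-9)²) = √(1 + 81) = √82 ≈ 9.0554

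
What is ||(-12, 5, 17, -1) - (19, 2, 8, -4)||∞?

max(|x_i - y_i|) = max(|-12 - 19|, |5 - 2|, |17 - 8|, |-1 - (-4)|) = max(31, 3, 9, 3) = 31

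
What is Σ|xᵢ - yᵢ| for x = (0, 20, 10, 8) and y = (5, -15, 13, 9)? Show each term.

Σ|x_i - y_i| = |0 - 5| + |20 - (-15)| + |10 - 13| + |8 - 9| = 5 + 35 + 3 + 1 = 44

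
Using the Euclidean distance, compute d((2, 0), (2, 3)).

(Σ|x_i - y_i|^2)^(1/2) = (|2 - 2|^2 + |0 - 3|^2)^(1/2)
= (0^2 + 3^2)^(1/2) = (0 + 9)^(1/2) = (9)^(1/2) = 3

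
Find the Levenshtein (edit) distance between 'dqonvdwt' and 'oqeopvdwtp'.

Let D[i][j] be the edit distance between the first i characters of 'dqonvdwt' and the first j characters of 'oqeopvdwtp', with D[i][0] = i, D[0][j] = j, and D[i][j] = D[i-1][j-1] if the characters match, else 1 + min(D[i-1][j], D[i][j-1], D[i-1][j-1]). Filling the table (rows: prefixes of 'dqonvdwt', columns: prefixes of 'oqeopvdwtp'):
     ε  o  q  e  o  p  v  d  w  t  p
  ε  0  1  2  3  4  5  6  7  8  9 10
  d  1  1  2  3  4  5  6  6  7  8  9
  q  2  2  1  2  3  4  5  6  7  8  9
  o  3  2  2  2  2  3  4  5  6  7  8
  n  4  3  3  3  3  3  4  5  6  7  8
  v  5  4  4  4  4  4  3  4  5  6  7
  d  6  5  5  5  5  5  4  3  4  5  6
  w  7  6  6  6  6  6  5  4  3  4  5
  t  8  7  7  7  7  7  6  5  4  3  4
The bottom-right entry gives D[8][10] = 4, so no sequence of fewer than 4 edits works. Backtracking through the table gives one optimal edit sequence (4 edits):
  dqonvdwt → oqonvdwt (sub d→o @1)
  oqonvdwt → oqeonvdwt (ins e @3)
  oqeonvdwt → oqeopvdwt (sub n→p @5)
  oqeopvdwt → oqeopvdwtp (ins p @10)
Edit distance = 4.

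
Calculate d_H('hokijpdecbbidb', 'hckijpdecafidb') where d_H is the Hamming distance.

Differing positions: 2, 10, 11. Hamming distance = 3.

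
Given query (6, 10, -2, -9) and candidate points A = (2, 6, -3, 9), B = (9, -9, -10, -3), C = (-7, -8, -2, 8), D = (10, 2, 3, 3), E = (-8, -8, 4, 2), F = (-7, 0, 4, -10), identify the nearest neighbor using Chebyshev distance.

Distances: d(A) = 18, d(B) = 19, d(C) = 18, d(D) = 12, d(E) = 18, d(F) = 13. Nearest: D = (10, 2, 3, 3) with distance 12.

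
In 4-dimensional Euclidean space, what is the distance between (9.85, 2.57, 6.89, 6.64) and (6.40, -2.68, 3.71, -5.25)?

√(Σ(x_i - y_i)²) = √((9.85 - 6.4)² + (2.57 - (-2.68))² + (6.89 - 3.71)² + (6.64 - (-5.25))²)
= √(3.45² + 5.25² + 3.18² + 11.89²) = √(11.9025 + 27.5625 + 10.1124 + 141.3721) = √190.9495 ≈ 13.8184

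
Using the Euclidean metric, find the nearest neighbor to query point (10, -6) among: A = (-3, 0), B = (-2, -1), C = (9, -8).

Distances: d(A) ≈ 14.3178, d(B) = 13, d(C) ≈ 2.2361. Nearest: C = (9, -8) with distance 2.2361.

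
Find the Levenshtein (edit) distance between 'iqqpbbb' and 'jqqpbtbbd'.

Let D[i][j] be the edit distance between the first i characters of 'iqqpbbb' and the first j characters of 'jqqpbtbbd', with D[i][0] = i, D[0][j] = j, and D[i][j] = D[i-1][j-1] if the characters match, else 1 + min(D[i-1][j], D[i][j-1], D[i-1][j-1]). Filling the table (rows: prefixes of 'iqqpbbb', columns: prefixes of 'jqqpbtbbd'):
     ε  j  q  q  p  b  t  b  b  d
  ε  0  1  2  3  4  5  6  7  8  9
  i  1  1  2  3  4  5  6  7  8  9
  q  2  2  1  2  3  4  5  6  7  8
  q  3  3  2  1  2  3  4  5  6  7
  p  4  4  3  2  1  2  3  4  5  6
  b  5  5  4  3  2  1  2  3  4  5
  b  6  6  5  4  3  2  2  2  3  4
  b  7  7  6  5  4  3  3  2  2  3
The bottom-right entry gives D[7][9] = 3, so no sequence of fewer than 3 edits works. Backtracking through the table gives one optimal edit sequence (3 edits):
  iqqpbbb → jqqpbbb (sub i→j @1)
  jqqpbbb → jqqpbtbb (ins t @6)
  jqqpbtbb → jqqpbtbbd (ins d @9)
Edit distance = 3.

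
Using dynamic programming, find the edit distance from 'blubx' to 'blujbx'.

Let D[i][j] be the edit distance between the first i characters of 'blubx' and the first j characters of 'blujbx', with D[i][0] = i, D[0][j] = j, and D[i][j] = D[i-1][j-1] if the characters match, else 1 + min(D[i-1][j], D[i][j-1], D[i-1][j-1]). Filling the table (rows: prefixes of 'blubx', columns: prefixes of 'blujbx'):
     ε  b  l  u  j  b  x
  ε  0  1  2  3  4  5  6
  b  1  0  1  2  3  4  5
  l  2  1  0  1  2  3  4
  u  3  2  1  0  1  2  3
  b  4  3  2  1  1  1  2
  x  5  4  3  2  2  2  1
The bottom-right entry gives D[5][6] = 1, so no sequence of fewer than 1 edit works. Backtracking through the table gives one optimal edit sequence (1 edit):
  blubx → blujbx (ins j @4)
Edit distance = 1.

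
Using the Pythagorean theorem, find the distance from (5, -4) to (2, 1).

√(Σ(x_i - y_i)²) = √((5 - 2)² + (-4 - 1)²)
= √(3² + (-5)²) = √(9 + 25) = √34 ≈ 5.831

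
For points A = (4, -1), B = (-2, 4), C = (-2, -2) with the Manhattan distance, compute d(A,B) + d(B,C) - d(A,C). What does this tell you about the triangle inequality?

d(A,B) = 6 + 5 = 11, d(B,C) = 0 + 6 = 6, d(A,C) = 6 + 1 = 7.
d(A,B) + d(B,C) - d(A,C) = 11 + 6 - 7 = 17 - 7 = 10. This is ≥ 0, so the triangle inequality holds for these points.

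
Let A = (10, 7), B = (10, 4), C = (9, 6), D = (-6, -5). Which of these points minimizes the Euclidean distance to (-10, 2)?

Distances: d(A) ≈ 20.6155, d(B) ≈ 20.0998, d(C) ≈ 19.4165, d(D) ≈ 8.0623. Nearest: D = (-6, -5) with distance 8.0623.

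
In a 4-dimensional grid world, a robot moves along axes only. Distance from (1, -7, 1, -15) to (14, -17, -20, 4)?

Σ|x_i - y_i| = |1 - 14| + |-7 - (-17)| + |1 - (-20)| + |-15 - 4| = 13 + 10 + 21 + 19 = 63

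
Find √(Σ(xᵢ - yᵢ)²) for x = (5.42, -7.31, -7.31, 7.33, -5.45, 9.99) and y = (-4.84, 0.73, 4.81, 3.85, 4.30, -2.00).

√(Σ(x_i - y_i)²) = √((5.42 - (-4.84))² + (-7.31 - 0.73)² + (-7.31 - 4.81)² + (7.33 - 3.85)² + (-5.45 - 4.3)² + (9.99 - (-2))²)
= √(10.26² + (-8.04)² + (-12.12)² + 3.48² + (-9.75)² + 11.99²) = √(105.2676 + 64.6416 + 146.8944 + 12.1104 + 95.0625 + 143.7601) = √567.7366 ≈ 23.8272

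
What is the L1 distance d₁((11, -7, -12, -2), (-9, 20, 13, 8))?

Σ|x_i - y_i| = |11 - (-9)| + |-7 - 20| + |-12 - 13| + |-2 - 8| = 20 + 27 + 25 + 10 = 82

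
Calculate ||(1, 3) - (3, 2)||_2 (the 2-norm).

(Σ|x_i - y_i|^2)^(1/2) = (|1 - 3|^2 + |3 - 2|^2)^(1/2)
= (2^2 + 1^2)^(1/2) = (4 + 1)^(1/2) = (5)^(1/2) ≈ 2.2361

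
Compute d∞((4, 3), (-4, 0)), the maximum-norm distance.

max(|x_i - y_i|) = max(|4 - (-4)|, |3 - 0|) = max(8, 3) = 8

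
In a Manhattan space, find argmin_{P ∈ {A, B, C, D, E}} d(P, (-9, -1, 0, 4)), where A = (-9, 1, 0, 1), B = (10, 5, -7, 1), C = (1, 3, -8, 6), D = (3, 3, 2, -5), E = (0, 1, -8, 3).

Distances: d(A) = 5, d(B) = 35, d(C) = 24, d(D) = 27, d(E) = 20. Nearest: A = (-9, 1, 0, 1) with distance 5.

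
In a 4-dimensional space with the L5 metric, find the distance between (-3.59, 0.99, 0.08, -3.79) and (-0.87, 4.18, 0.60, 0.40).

(Σ|x_i - y_i|^5)^(1/5) = (|-3.59 - (-0.87)|^5 + |0.99 - 4.18|^5 + |0.08 - 0.6|^5 + |-3.79 - 0.4|^5)^(1/5)
= (2.72^5 + 3.19^5 + 0.52^5 + 4.19^5)^(1/5) ≈ (148.8828 + 330.3341 + 0.038 + 1291.4278)^(1/5) = (1770.6827)^(1/5) ≈ 4.463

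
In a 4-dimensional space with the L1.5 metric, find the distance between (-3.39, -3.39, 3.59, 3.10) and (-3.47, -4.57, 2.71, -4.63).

(Σ|x_i - y_i|^1.5)^(1/1.5) = (|-3.39 - (-3.47)|^1.5 + |-3.39 - (-4.57)|^1.5 + |3.59 - 2.71|^1.5 + |3.1 - (-4.63)|^1.5)^(1/1.5)
= (0.08^1.5 + 1.18^1.5 + 0.88^1.5 + 7.73^1.5)^(1/1.5) ≈ (0.0226 + 1.2818 + 0.8255 + 21.4916)^(1/1.5) = (23.6215)^(1/1.5) ≈ 8.2326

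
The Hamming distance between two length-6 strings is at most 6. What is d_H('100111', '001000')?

Differing positions: 1, 3, 4, 5, 6. Hamming distance = 5. The maximum possible Hamming distance for length-6 strings is 6, so d_H/6 = 5/6 ≈ 0.8333.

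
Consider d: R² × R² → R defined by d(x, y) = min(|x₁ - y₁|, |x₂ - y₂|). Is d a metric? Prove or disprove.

No. d fails identity of indiscernibles: take x = (2, 0) and y = (2, 4). Then d(x,y) = min(|2 - 2|, |0 - 4|) = min(0, 4) = 0, yet x ≠ y.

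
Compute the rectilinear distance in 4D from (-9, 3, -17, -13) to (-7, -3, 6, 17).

Σ|x_i - y_i| = |-9 - (-7)| + |3 - (-3)| + |-17 - 6| + |-13 - 17| = 2 + 6 + 23 + 30 = 61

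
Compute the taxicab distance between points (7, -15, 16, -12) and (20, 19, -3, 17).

Σ|x_i - y_i| = |7 - 20| + |-15 - 19| + |16 - (-3)| + |-12 - 17| = 13 + 34 + 19 + 29 = 95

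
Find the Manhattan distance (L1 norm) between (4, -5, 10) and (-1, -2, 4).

Σ|x_i - y_i| = |4 - (-1)| + |-5 - (-2)| + |10 - 4| = 5 + 3 + 6 = 14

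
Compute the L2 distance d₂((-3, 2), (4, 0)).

√(Σ(x_i - y_i)²) = √((-3 - 4)² + (2 - 0)²)
= √((-7)² + 2²) = √(49 + 4) = √53 ≈ 7.2801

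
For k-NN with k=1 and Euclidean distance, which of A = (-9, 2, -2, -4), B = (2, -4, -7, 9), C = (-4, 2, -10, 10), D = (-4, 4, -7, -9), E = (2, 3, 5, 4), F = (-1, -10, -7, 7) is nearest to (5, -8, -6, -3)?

Distances: d(A) ≈ 17.6918, d(B) ≈ 13.0384, d(C) ≈ 19.1311, d(D) ≈ 16.1864, d(E) ≈ 17.3205, d(F) ≈ 11.8743. Nearest: F = (-1, -10, -7, 7) with distance 11.8743.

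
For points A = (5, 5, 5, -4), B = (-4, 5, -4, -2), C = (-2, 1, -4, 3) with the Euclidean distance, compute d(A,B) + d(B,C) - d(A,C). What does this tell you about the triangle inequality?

d(A,B) = √(9² + 0² + 9² + 2²) = √166 ≈ 12.8841, d(B,C) = √(2² + 4² + 0² + 5²) = √45 ≈ 6.7082, d(A,C) = √(7² + 4² + 9² + 7²) = √195 ≈ 13.9642.
d(A,B) + d(B,C) - d(A,C) = 12.8841 + 6.7082 - 13.9642 = 19.5923 - 13.9642 = 5.6281 (to 4 decimal places). This is ≥ 0, so the triangle inequality holds for these points.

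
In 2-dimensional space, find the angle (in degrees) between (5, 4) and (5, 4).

With u = (5, 4), v = (5, 4):
u·v = 5·5 + 4·4 = 25 + 16 = 41.
|u| = √(5² + 4²) = √41, |v| = √(5² + 4²) = √41, so |u||v| = √(41·41) = √1681 = 41.
cos θ = (u·v)/(|u||v|) = 41/41 = 1 (the vectors are parallel, pointing the same way)
θ = arccos(1) = 0°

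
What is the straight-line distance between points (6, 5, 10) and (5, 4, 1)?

√(Σ(x_i - y_i)²) = √((6 - 5)² + (5 - 4)² + (10 - 1)²)
= √(1² + 1² + 9²) = √(1 + 1 + 81) = √83 ≈ 9.1104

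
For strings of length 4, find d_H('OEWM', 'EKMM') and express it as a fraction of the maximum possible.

Differing positions: 1, 2, 3. Hamming distance = 3. The maximum possible Hamming distance for length-4 strings is 4, so d_H/4 = 3/4 = 0.75.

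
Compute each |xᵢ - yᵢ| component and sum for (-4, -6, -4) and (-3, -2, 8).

Σ|x_i - y_i| = |-4 - (-3)| + |-6 - (-2)| + |-4 - 8| = 1 + 4 + 12 = 17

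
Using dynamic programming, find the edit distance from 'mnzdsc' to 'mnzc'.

Let D[i][j] be the edit distance between the first i characters of 'mnzdsc' and the first j characters of 'mnzc', with D[i][0] = i, D[0][j] = j, and D[i][j] = D[i-1][j-1] if the characters match, else 1 + min(D[i-1][j], D[i][j-1], D[i-1][j-1]). Filling the table (rows: prefixes of 'mnzdsc', columns: prefixes of 'mnzc'):
     ε  m  n  z  c
  ε  0  1  2  3  4
  m  1  0  1  2  3
  n  2  1  0  1  2
  z  3  2  1  0  1
  d  4  3  2  1  1
  s  5  4  3  2  2
  c  6  5  4  3  2
The bottom-right entry gives D[6][4] = 2, so no sequence of fewer than 2 edits works. Backtracking through the table gives one optimal edit sequence (2 edits):
  mnzdsc → mnzsc (del d @4)
  mnzsc → mnzc (del s @4)
Edit distance = 2.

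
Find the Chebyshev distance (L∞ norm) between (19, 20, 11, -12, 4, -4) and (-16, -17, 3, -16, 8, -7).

max(|x_i - y_i|) = max(|19 - (-16)|, |20 - (-17)|, |11 - 3|, |-12 - (-16)|, |4 - 8|, |-4 - (-7)|) = max(35, 37, 8, 4, 4, 3) = 37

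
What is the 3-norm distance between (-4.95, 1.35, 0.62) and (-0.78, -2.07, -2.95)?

(Σ|x_i - y_i|^3)^(1/3) = (|-4.95 - (-0.78)|^3 + |1.35 - (-2.07)|^3 + |0.62 - (-2.95)|^3)^(1/3)
= (4.17^3 + 3.42^3 + 3.57^3)^(1/3) ≈ (72.5117 + 40.0017 + 45.4993)^(1/3) = (158.0127)^(1/3) ≈ 5.4063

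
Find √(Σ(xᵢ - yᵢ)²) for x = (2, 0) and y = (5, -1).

√(Σ(x_i - y_i)²) = √((2 - 5)² + (0 - (-1))²)
= √((-3)² + 1²) = √(9 + 1) = √10 ≈ 3.1623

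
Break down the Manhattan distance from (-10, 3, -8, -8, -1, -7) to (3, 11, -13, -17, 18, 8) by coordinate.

Σ|x_i - y_i| = |-10 - 3| + |3 - 11| + |-8 - (-13)| + |-8 - (-17)| + |-1 - 18| + |-7 - 8| = 13 + 8 + 5 + 9 + 19 + 15 = 69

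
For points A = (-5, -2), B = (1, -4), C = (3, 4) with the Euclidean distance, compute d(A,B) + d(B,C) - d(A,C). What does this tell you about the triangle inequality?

d(A,B) = √(6² + 2²) = √40 ≈ 6.3246, d(B,C) = √(2² + 8²) = √68 ≈ 8.2462, d(A,C) = √(8² + 6²) = √100 = 10.
d(A,B) + d(B,C) - d(A,C) = 6.3246 + 8.2462 - 10 = 14.5708 - 10 = 4.5708 (to 4 decimal places). This is ≥ 0, so the triangle inequality holds for these points.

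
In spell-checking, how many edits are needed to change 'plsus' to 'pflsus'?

Let D[i][j] be the edit distance between the first i characters of 'plsus' and the first j characters of 'pflsus', with D[i][0] = i, D[0][j] = j, and D[i][j] = D[i-1][j-1] if the characters match, else 1 + min(D[i-1][j], D[i][j-1], D[i-1][j-1]). Filling the table (rows: prefixes of 'plsus', columns: prefixes of 'pflsus'):
     ε  p  f  l  s  u  s
  ε  0  1  2  3  4  5  6
  p  1  0  1  2  3  4  5
  l  2  1  1  1  2  3  4
  s  3  2  2  2  1  2  3
  u  4  3  3  3  2  1  2
  s  5  4  4  4  3  2  1
The bottom-right entry gives D[5][6] = 1, so no sequence of fewer than 1 edit works. Backtracking through the table gives one optimal edit sequence (1 edit):
  plsus → pflsus (ins f @2)
Edit distance = 1.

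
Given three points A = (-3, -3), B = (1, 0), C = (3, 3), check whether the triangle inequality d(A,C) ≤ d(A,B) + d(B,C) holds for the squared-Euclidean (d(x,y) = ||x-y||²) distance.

d(A,B) = 4² + 3² = 25, d(B,C) = 2² + 3² = 13, d(A,C) = 6² + 6² = 72.
d(A,C) = 72 > 25 + 13 = 38. Triangle inequality is VIOLATED. (Squared-Euclidean is not a metric — this is a counterexample.)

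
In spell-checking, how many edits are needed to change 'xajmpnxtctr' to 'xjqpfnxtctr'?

Let D[i][j] be the edit distance between the first i characters of 'xajmpnxtctr' and the first j characters of 'xjqpfnxtctr', with D[i][0] = i, D[0][j] = j, and D[i][j] = D[i-1][j-1] if the characters match, else 1 + min(D[i-1][j], D[i][j-1], D[i-1][j-1]). Filling the table (rows: prefixes of 'xajmpnxtctr', columns: prefixes of 'xjqpfnxtctr'):
     ε  x  j  q  p  f  n  x  t  c  t  r
  ε  0  1  2  3  4  5  6  7  8  9 10 11
  x  1  0  1  2  3  4  5  6  7  8  9 10
  a  2  1  1  2  3  4  5  6  7  8  9 10
  j  3  2  1  2  3  4  5  6  7  8  9 10
  m  4  3  2  2  3  4  5  6  7  8  9 10
  p  5  4  3  3  2  3  4  5  6  7  8  9
  n  6  5  4  4  3  3  3  4  5  6  7  8
  x  7  6  5  5  4  4  4  3  4  5  6  7
  t  8  7  6  6  5  5  5  4  3  4  5  6
  c  9  8  7  7  6  6  6  5  4  3  4  5
  t 10  9  8  8  7  7  7  6  5  4  3  4
  r 11 10  9  9  8  8  8  7  6  5  4  3
The bottom-right entry gives D[11][11] = 3, so no sequence of fewer than 3 edits works. Backtracking through the table gives one optimal edit sequence (3 edits):
  xajmpnxtctr → xjmpnxtctr (del a @2)
  xjmpnxtctr → xjqpnxtctr (sub m→q @3)
  xjqpnxtctr → xjqpfnxtctr (ins f @5)
Edit distance = 3.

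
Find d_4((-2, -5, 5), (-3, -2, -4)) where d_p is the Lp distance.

(Σ|x_i - y_i|^4)^(1/4) = (|-2 - (-3)|^4 + |-5 - (-2)|^4 + |5 - (-4)|^4)^(1/4)
= (1^4 + 3^4 + 9^4)^(1/4) = (1 + 81 + 6561)^(1/4) = (6643)^(1/4) ≈ 9.028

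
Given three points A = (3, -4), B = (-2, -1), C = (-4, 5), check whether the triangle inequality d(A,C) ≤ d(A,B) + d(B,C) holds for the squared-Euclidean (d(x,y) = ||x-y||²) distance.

d(A,B) = 5² + 3² = 34, d(B,C) = 2² + 6² = 40, d(A,C) = 7² + 9² = 130.
d(A,C) = 130 > 34 + 40 = 74. Triangle inequality is VIOLATED. (Squared-Euclidean is not a metric — this is a counterexample.)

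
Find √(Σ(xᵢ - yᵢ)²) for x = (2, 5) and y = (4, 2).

√(Σ(x_i - y_i)²) = √((2 - 4)² + (5 - 2)²)
= √((-2)² + 3²) = √(4 + 9) = √13 ≈ 3.6056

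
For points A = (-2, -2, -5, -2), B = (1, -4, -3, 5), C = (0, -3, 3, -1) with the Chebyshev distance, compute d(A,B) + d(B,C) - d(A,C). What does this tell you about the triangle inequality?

d(A,B) = max(3, 2, 2, 7) = 7, d(B,C) = max(1, 1, 6, 6) = 6, d(A,C) = max(2, 1, 8, 1) = 8.
d(A,B) + d(B,C) - d(A,C) = 7 + 6 - 8 = 13 - 8 = 5. This is ≥ 0, so the triangle inequality holds for these points.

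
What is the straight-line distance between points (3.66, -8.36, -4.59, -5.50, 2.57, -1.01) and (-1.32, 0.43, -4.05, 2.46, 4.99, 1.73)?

√(Σ(x_i - y_i)²) = √((3.66 - (-1.32))² + (-8.36 - 0.43)² + (-4.59 - (-4.05))² + (-5.5 - 2.46)² + (2.57 - 4.99)² + (-1.01 - 1.73)²)
= √(4.98² + (-8.79)² + (-0.54)² + (-7.96)² + (-2.42)² + (-2.74)²) = √(24.8004 + 77.2641 + 0.2916 + 63.3616 + 5.8564 + 7.5076) = √179.0817 ≈ 13.3821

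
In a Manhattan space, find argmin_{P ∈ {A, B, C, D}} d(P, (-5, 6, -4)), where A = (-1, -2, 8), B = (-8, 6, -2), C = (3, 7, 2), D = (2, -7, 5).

Distances: d(A) = 24, d(B) = 5, d(C) = 15, d(D) = 29. Nearest: B = (-8, 6, -2) with distance 5.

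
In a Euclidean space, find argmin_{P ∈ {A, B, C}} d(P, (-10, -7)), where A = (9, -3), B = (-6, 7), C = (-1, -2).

Distances: d(A) ≈ 19.4165, d(B) ≈ 14.5602, d(C) ≈ 10.2956. Nearest: C = (-1, -2) with distance 10.2956.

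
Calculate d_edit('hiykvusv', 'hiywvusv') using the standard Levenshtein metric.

Let D[i][j] be the edit distance between the first i characters of 'hiykvusv' and the first j characters of 'hiywvusv', with D[i][0] = i, D[0][j] = j, and D[i][j] = D[i-1][j-1] if the characters match, else 1 + min(D[i-1][j], D[i][j-1], D[i-1][j-1]). Filling the table (rows: prefixes of 'hiykvusv', columns: prefixes of 'hiywvusv'):
     ε  h  i  y  w  v  u  s  v
  ε  0  1  2  3  4  5  6  7  8
  h  1  0  1  2  3  4  5  6  7
  i  2  1  0  1  2  3  4  5  6
  y  3  2  1  0  1  2  3  4  5
  k  4  3  2  1  1  2  3  4  5
  v  5  4  3  2  2  1  2  3  4
  u  6  5  4  3  3  2  1  2  3
  s  7  6  5  4  4  3  2  1  2
  v  8  7  6  5  5  4  3  2  1
The bottom-right entry gives D[8][8] = 1, so no sequence of fewer than 1 edit works. Backtracking through the table gives one optimal edit sequence (1 edit):
  hiykvusv → hiywvusv (sub k→w @4)
Edit distance = 1.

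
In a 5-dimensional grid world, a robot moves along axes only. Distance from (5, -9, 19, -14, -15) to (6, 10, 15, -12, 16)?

Σ|x_i - y_i| = |5 - 6| + |-9 - 10| + |19 - 15| + |-14 - (-12)| + |-15 - 16| = 1 + 19 + 4 + 2 + 31 = 57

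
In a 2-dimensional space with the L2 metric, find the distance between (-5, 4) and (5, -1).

(Σ|x_i - y_i|^2)^(1/2) = (|-5 - 5|^2 + |4 - (-1)|^2)^(1/2)
= (10^2 + 5^2)^(1/2) = (100 + 25)^(1/2) = (125)^(1/2) ≈ 11.1803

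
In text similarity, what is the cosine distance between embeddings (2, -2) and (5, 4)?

With u = (2, -2), v = (5, 4):
u·v = 2·5 + (-2)·4 = 10 + (-8) = 2.
|u| = √(2² + (-2)²) = √8, |v| = √(5² + 4²) = √41, so |u||v| = √(8·41) = √328.
cos θ = (u·v)/(|u||v|) = 2/√328 ≈ 0.1104
Cosine distance = 1 - cos θ ≈ 1 - 0.1104 = 0.8896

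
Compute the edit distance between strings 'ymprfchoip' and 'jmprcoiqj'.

Let D[i][j] be the edit distance between the first i characters of 'ymprfchoip' and the first j characters of 'jmprcoiqj', with D[i][0] = i, D[0][j] = j, and D[i][j] = D[i-1][j-1] if the characters match, else 1 + min(D[i-1][j], D[i][j-1], D[i-1][j-1]). Filling the table (rows: prefixes of 'ymprfchoip', columns: prefixes of 'jmprcoiqj'):
     ε  j  m  p  r  c  o  i  q  j
  ε  0  1  2  3  4  5  6  7  8  9
  y  1  1  2  3  4  5  6  7  8  9
  m  2  2  1  2  3  4  5  6  7  8
  p  3  3  2  1  2  3  4  5  6  7
  r  4  4  3  2  1  2  3  4  5  6
  f  5  5  4  3  2  2  3  4  5  6
  c  6  6  5  4  3  2  3  4  5  6
  h  7  7  6  5  4  3  3  4  5  6
  o  8  8  7  6  5  4  3  4  5  6
  i  9  9  8  7  6  5  4  3  4  5
  p 10 10  9  8  7  6  5  4  4  5
The bottom-right entry gives D[10][9] = 5, so no sequence of fewer than 5 edits works. Backtracking through the table gives one optimal edit sequence (5 edits):
  ymprfchoip → jmprfchoip (sub y→j @1)
  jmprfchoip → jmprchoip (del f @5)
  jmprchoip → jmprcoip (del h @6)
  jmprcoip → jmprcoiqp (ins q @8)
  jmprcoiqp → jmprcoiqj (sub p→j @9)
Edit distance = 5.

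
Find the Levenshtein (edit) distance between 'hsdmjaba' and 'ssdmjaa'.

Let D[i][j] be the edit distance between the first i characters of 'hsdmjaba' and the first j characters of 'ssdmjaa', with D[i][0] = i, D[0][j] = j, and D[i][j] = D[i-1][j-1] if the characters match, else 1 + min(D[i-1][j], D[i][j-1], D[i-1][j-1]). Filling the table (rows: prefixes of 'hsdmjaba', columns: prefixes of 'ssdmjaa'):
     ε  s  s  d  m  j  a  a
  ε  0  1  2  3  4  5  6  7
  h  1  1  2  3  4  5  6  7
  s  2  1  1  2  3  4  5  6
  d  3  2  2  1  2  3  4  5
  m  4  3  3  2  1  2  3  4
  j  5  4  4  3  2  1  2  3
  a  6  5  5  4  3  2  1  2
  b  7  6  6  5  4  3  2  2
  a  8  7  7  6  5  4  3  2
The bottom-right entry gives D[8][7] = 2, so no sequence of fewer than 2 edits works. Backtracking through the table gives one optimal edit sequence (2 edits):
  hsdmjaba → ssdmjaba (sub h→s @1)
  ssdmjaba → ssdmjaa (del b @7)
Edit distance = 2.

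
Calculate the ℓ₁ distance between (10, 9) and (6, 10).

Σ|x_i - y_i| = |10 - 6| + |9 - 10| = 4 + 1 = 5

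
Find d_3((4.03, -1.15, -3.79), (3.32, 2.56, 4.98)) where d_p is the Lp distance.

(Σ|x_i - y_i|^3)^(1/3) = (|4.03 - 3.32|^3 + |-1.15 - 2.56|^3 + |-3.79 - 4.98|^3)^(1/3)
= (0.71^3 + 3.71^3 + 8.77^3)^(1/3) ≈ (0.3579 + 51.0648 + 674.5261)^(1/3) = (725.9488)^(1/3) ≈ 8.9874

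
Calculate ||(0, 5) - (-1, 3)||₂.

√(Σ(x_i - y_i)²) = √((0 - (-1))² + (5 - 3)²)
= √(1² + 2²) = √(1 + 4) = √5 ≈ 2.2361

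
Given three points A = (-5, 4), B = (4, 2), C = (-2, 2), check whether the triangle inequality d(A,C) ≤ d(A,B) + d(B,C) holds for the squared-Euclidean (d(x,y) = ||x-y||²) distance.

d(A,B) = 9² + 2² = 85, d(B,C) = 6² + 0² = 36, d(A,C) = 3² + 2² = 13.
d(A,C) = 13 ≤ 85 + 36 = 121. Triangle inequality is satisfied.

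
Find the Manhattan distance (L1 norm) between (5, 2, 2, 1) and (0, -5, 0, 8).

Σ|x_i - y_i| = |5 - 0| + |2 - (-5)| + |2 - 0| + |1 - 8| = 5 + 7 + 2 + 7 = 21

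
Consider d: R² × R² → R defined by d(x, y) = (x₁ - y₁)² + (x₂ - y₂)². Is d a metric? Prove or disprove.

No. The squared Euclidean distance fails the triangle inequality. Counterexample: x = (0, 0), y = (5, 4), z = (10, 8). d(x,z) = 10² + 8² = 164, but d(x,y) + d(y,z) = (5² + 4²) + (5² + 4²) = 41 + 41 = 82. Since 164 > 82, the triangle inequality is violated. (Note: √d, the ordinary Euclidean distance, IS a metric.)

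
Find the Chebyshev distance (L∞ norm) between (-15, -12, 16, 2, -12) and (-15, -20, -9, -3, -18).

max(|x_i - y_i|) = max(|-15 - (-15)|, |-12 - (-20)|, |16 - (-9)|, |2 - (-3)|, |-12 - (-18)|) = max(0, 8, 25, 5, 6) = 25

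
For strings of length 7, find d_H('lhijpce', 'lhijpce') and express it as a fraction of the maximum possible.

Differing positions: none. Hamming distance = 0. The maximum possible Hamming distance for length-7 strings is 7, so d_H/7 = 0/7 = 0.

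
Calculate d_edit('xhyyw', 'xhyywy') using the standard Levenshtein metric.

Let D[i][j] be the edit distance between the first i characters of 'xhyyw' and the first j characters of 'xhyywy', with D[i][0] = i, D[0][j] = j, and D[i][j] = D[i-1][j-1] if the characters match, else 1 + min(D[i-1][j], D[i][j-1], D[i-1][j-1]). Filling the table (rows: prefixes of 'xhyyw', columns: prefixes of 'xhyywy'):
     ε  x  h  y  y  w  y
  ε  0  1  2  3  4  5  6
  x  1  0  1  2  3  4  5
  h  2  1  0  1  2  3  4
  y  3  2  1  0  1  2  3
  y  4  3  2  1  0  1  2
  w  5  4  3  2  1  0  1
The bottom-right entry gives D[5][6] = 1, so no sequence of fewer than 1 edit works. Backtracking through the table gives one optimal edit sequence (1 edit):
  xhyyw → xhyywy (ins y @6)
Edit distance = 1.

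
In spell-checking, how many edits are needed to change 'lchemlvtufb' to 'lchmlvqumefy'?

Let D[i][j] be the edit distance between the first i characters of 'lchemlvtufb' and the first j characters of 'lchmlvqumefy', with D[i][0] = i, D[0][j] = j, and D[i][j] = D[i-1][j-1] if the characters match, else 1 + min(D[i-1][j], D[i][j-1], D[i-1][j-1]). Filling the table (rows: prefixes of 'lchemlvtufb', columns: prefixes of 'lchmlvqumefy'):
     ε  l  c  h  m  l  v  q  u  m  e  f  y
  ε  0  1  2  3  4  5  6  7  8  9 10 11 12
  l  1  0  1  2  3  4  5  6  7  8  9 10 11
  c  2  1  0  1  2  3  4  5  6  7  8  9 10
  h  3  2  1  0  1  2  3  4  5  6  7  8  9
  e  4  3  2  1  1  2  3  4  5  6  6  7  8
  m  5  4  3  2  1  2  3  4  5  5  6  7  8
  l  6  5  4  3  2  1  2  3  4  5  6  7  8
  v  7  6  5  4  3  2  1  2  3  4  5  6  7
  t  8  7  6  5  4  3  2  2  3  4  5  6  7
  u  9  8  7  6  5  4  3  3  2  3  4  5  6
  f 10  9  8  7  6  5  4  4  3  3  4  4  5
  b 11 10  9  8  7  6  5  5  4  4  4  5  5
The bottom-right entry gives D[11][12] = 5, so no sequence of fewer than 5 edits works. Backtracking through the table gives one optimal edit sequence (5 edits):
  lchemlvtufb → lchmlvtufb (del e @4)
  lchmlvtufb → lchmlvqufb (sub t→q @7)
  lchmlvqufb → lchmlvqumfb (ins m @9)
  lchmlvqumfb → lchmlvqumefb (ins e @10)
  lchmlvqumefb → lchmlvqumefy (sub b→y @12)
Edit distance = 5.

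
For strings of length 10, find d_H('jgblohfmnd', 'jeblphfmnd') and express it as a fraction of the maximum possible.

Differing positions: 2, 5. Hamming distance = 2. The maximum possible Hamming distance for length-10 strings is 10, so d_H/10 = 2/10 = 0.2.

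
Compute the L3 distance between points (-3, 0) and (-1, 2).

(Σ|x_i - y_i|^3)^(1/3) = (|-3 - (-1)|^3 + |0 - 2|^3)^(1/3)
= (2^3 + 2^3)^(1/3) = (8 + 8)^(1/3) = (16)^(1/3) ≈ 2.5198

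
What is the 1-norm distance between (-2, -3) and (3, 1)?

Σ|x_i - y_i| = |-2 - 3| + |-3 - 1| = 5 + 4 = 9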